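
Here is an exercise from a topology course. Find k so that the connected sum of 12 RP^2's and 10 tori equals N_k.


Since a >= 1, the sum is non-orientable; each T^2 can be replaced by RP^2 # RP^2 (since T^2#RP^2 = 3RP^2).
Total crosscaps k = 12 + 2*10 = 32.
Check via chi: chi = 12*1 + 10*0 - (12+10-1)*2 = -30 = 2 - k = -30. Consistent.

32


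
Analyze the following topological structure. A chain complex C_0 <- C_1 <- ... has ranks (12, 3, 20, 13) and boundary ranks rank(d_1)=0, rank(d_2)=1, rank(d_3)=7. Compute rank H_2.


rank H_k = rank(ker d_k) - rank(im d_{k+1}).
rank(ker d_2) = rank(C_2) - rank(d_2) = 20 - 1 = 19.
rank(im d_{2+1}) = 7.
rank H_2 = 19 - 7 = 12

12


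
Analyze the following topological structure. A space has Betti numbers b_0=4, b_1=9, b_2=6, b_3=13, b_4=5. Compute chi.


chi = sum_k (-1)^k b_k.
= (4) + (-9) + (6) + (-13) + (5)
= -7

-7


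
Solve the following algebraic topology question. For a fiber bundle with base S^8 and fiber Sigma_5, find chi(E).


chi(S^8) = 2 (n even), chi(Sigma_5) = 2 - 2*5 = -8.
chi(E) = 2 * (-8) = -16

-16


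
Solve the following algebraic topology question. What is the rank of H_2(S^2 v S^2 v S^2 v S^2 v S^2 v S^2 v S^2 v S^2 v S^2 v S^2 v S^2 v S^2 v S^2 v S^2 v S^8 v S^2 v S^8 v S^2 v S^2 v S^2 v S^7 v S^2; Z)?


For a wedge of spheres, H_k (k>0) is free on one generator per sphere of dimension k.
Spheres of dimension 2: count = 19.
b_2 = 19

19


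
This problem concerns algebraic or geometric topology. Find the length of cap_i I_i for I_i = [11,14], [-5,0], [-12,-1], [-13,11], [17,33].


Intersection = [max(a_i), min(b_i)] = [17, -1].
Since 17 > -1, the intersection is empty.
Length = 0

0


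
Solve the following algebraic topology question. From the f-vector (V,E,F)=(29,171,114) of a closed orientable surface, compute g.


chi = V - E + F = 29 - 171 + 114 = -28
For orientable closed surface: chi = 2 - 2g, so g = (2 - chi)/2.
g = (2 - (-28)) / 2 = 30 / 2 = 15

15


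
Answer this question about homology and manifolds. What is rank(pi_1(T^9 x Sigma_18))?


pi_1(A x B) = pi_1(A) x pi_1(B); rank of abelianization = b_1.
b_1(T^9) = 9, b_1(Sigma_18) = 2*18 = 36.
b_1(product) = 9 + 36 = 45

45


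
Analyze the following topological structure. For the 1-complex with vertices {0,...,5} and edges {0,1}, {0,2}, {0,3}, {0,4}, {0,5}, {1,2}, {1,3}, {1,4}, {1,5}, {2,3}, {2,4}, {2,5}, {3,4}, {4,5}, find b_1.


b_1 = E - V + (number of components).
E = 14, V = 6, components = 1.
b_1 = 14 - 6 + 1 = 9

9


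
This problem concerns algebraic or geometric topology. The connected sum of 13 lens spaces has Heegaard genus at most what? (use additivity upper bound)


Heegaard genus satisfies g(A#B) <= g(A) + g(B).
Each lens space has g = 1.
Upper bound: 13 * 1 = 13

13


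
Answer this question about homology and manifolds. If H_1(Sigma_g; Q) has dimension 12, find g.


For a closed orientable surface: b_1 = 2g.
12 = 2g
g = 12 / 2 = 6

6


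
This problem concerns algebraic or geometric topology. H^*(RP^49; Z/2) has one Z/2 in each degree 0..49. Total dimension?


H^k(RP^49; Z/2) = Z/2 for each 0 <= k <= 49.
Total dimension = 49 + 1 = 50

50


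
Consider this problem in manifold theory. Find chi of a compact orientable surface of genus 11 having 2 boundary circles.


For a compact orientable surface with genus g and b boundary components: chi = 2 - 2g - b.
chi = 2 - 2*11 - 2 = 2 - 22 - 2 = -22

-22


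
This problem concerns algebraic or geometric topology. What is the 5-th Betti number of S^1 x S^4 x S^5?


Each S^d has Poincare polynomial 1 + t^d.
The product S^1 x S^4 x S^5 has Poincare polynomial prod(1+t^d_i).
Expanding: b_0=1, b_1=1, b_4=1, b_5=2, b_6=1, b_9=1, b_10=1.
b_5 = 2

2


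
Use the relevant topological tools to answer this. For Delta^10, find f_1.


Delta^10 has 10+1 vertices. A 1-face is a choice of 1+1 vertices.
f_1 = C(10+1, 1+1) = C(11,2) = 55

55


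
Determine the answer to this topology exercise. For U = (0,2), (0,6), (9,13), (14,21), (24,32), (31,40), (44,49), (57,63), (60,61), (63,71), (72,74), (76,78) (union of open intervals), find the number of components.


Sort and merge overlapping open intervals.
Merged: (0,6), (9,13), (14,21), (24,40), (44,49), (57,63), (63,71), (72,74), (76,78).
Number of components = 9

9


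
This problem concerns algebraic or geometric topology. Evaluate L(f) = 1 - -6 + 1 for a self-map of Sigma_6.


L(f) = tr(f_0*) - tr(f_1*) + tr(f_2*).
= 1 - (-6) + (1)
= 8

8


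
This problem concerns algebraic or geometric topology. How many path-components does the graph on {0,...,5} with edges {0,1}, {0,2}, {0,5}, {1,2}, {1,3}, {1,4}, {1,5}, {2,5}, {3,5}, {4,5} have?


Run DFS/union-find over 6 vertices.
V = 6, E = 10.
Number of components = 1

1


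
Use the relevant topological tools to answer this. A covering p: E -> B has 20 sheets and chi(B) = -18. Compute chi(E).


For a finite covering: chi(E) = (number of sheets) * chi(B).
chi(E) = 20 * (-18) = -360

-360


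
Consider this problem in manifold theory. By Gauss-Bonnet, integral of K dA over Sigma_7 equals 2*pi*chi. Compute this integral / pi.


Gauss-Bonnet: integral K dA = 2*pi*chi(M).
chi(Sigma_7) = 2 - 2*7 = -12.
(integral K dA)/pi = 2*chi = 2*(-12) = -24

-24


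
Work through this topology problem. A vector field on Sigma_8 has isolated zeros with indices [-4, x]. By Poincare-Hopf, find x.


Poincare-Hopf: sum of indices = chi(M).
chi(Sigma_8) = 2 - 2*8 = -14.
Sum of known indices = -4.
x = chi - (sum known) = -14 - (-4) = -10

-10


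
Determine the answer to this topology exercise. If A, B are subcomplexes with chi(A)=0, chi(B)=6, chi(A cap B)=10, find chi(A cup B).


chi(A cup B) = chi(A) + chi(B) - chi(A cap B)
= 0 + (6) - (10)
= -4

-4


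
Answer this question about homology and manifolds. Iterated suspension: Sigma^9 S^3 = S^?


Each suspension raises dimension by 1: Sigma S^n = S^{n+1}.
Sigma^9 S^3 = S^{3+9} = S^12

12


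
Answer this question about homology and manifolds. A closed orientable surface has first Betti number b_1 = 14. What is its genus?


For a closed orientable surface: b_1 = 2g.
14 = 2g
g = 14 / 2 = 7

7


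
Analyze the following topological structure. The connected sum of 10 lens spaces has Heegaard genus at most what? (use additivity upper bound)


Heegaard genus satisfies g(A#B) <= g(A) + g(B).
Each lens space has g = 1.
Upper bound: 10 * 1 = 10

10


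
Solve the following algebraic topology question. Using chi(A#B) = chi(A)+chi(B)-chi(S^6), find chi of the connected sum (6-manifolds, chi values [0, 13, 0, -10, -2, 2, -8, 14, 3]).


For n-manifolds: chi(A#B) = chi(A) + chi(B) - chi(S^6).
chi(S^6) = 1 + (-1)^6 = 2.
chi(#) = (sum chi_i) - (9-1)*chi(S^6) = 12 - 8*2 = -4

-4


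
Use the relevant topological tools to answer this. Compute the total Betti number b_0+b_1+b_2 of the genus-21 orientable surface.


For Sigma_21: b_0 = 1, b_1 = 2g = 42, b_2 = 1.
Total = 1 + 42 + 1 = 44

44


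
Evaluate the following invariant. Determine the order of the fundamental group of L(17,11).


pi_1(L(p,q)) = Z/pZ for any q coprime to p.
|pi_1(L(17,11))| = 17

17


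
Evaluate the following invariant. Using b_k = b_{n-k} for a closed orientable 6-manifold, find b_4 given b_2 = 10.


Poincare duality for closed orientable n-manifolds: b_k = b_{n-k}.
Here n = 6, so b_4 = b_2 = 10

10


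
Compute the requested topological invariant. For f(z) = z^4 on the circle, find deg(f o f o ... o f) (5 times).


deg(f) = 4. Degree is multiplicative: deg(f^5) = (deg f)^5.
deg(f^5) = (4)^5 = 1024

1024


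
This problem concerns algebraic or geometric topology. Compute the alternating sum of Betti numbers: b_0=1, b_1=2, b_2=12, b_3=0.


chi = sum_k (-1)^k b_k.
= (1) + (-2) + (12) + (0)
= 11

11


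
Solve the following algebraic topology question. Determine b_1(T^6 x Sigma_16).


pi_1(A x B) = pi_1(A) x pi_1(B); rank of abelianization = b_1.
b_1(T^6) = 6, b_1(Sigma_16) = 2*16 = 32.
b_1(product) = 6 + 32 = 38

38


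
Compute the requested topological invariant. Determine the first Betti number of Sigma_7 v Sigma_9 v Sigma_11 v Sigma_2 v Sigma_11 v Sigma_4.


For a wedge X v Y: reduced H_k(X v Y) = H_k(X) + H_k(Y).
Each Sigma_g contributes b_1 = 2g.
b_1 = 14 + 18 + 22 + 4 + 22 + 8 = 88

88


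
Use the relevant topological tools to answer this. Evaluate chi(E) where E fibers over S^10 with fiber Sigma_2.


chi(S^10) = 2 (n even), chi(Sigma_2) = 2 - 2*2 = -2.
chi(E) = 2 * (-2) = -4

-4


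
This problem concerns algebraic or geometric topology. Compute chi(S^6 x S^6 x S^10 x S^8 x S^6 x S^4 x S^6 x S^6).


chi is multiplicative: chi(X x Y) = chi(X) chi(Y).
Each even-dim sphere has chi = 2. There are 8 factors.
chi = 2^8 = 256

256


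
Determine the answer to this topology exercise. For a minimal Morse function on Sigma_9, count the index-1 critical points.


A perfect Morse function has m_k = b_k.
For Sigma_9: b_0=1, b_1=2g=18, b_2=1.
Saddles m_1 = 2g = 18

18


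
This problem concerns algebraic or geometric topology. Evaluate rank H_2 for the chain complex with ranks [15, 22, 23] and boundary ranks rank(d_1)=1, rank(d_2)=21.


rank H_k = rank(ker d_k) - rank(im d_{k+1}).
rank(ker d_2) = rank(C_2) - rank(d_2) = 23 - 21 = 2.
rank(im d_{2+1}) = 0.
rank H_2 = 2 - 0 = 2

2


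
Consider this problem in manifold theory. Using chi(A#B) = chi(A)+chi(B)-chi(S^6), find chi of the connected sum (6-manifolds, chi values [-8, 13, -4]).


For n-manifolds: chi(A#B) = chi(A) + chi(B) - chi(S^6).
chi(S^6) = 1 + (-1)^6 = 2.
chi(#) = (sum chi_i) - (3-1)*chi(S^6) = 1 - 2*2 = -3

-3


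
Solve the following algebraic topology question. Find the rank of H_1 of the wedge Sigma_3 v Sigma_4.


For a wedge: H_1(A v B) = H_1(A) + H_1(B).
b_1(Sigma_3) = 6, b_1(Sigma_4) = 8.
b_1 = 6 + 8 = 14

14


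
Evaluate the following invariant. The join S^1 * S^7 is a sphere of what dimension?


Join of spheres: S^m * S^n = S^{m+n+1}.
dim = 1 + 7 + 1 = 9

9


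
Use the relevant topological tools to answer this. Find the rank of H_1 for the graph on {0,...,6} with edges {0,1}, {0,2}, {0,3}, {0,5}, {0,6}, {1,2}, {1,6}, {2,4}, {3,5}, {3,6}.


b_1 = E - V + (number of components).
E = 10, V = 7, components = 1.
b_1 = 10 - 7 + 1 = 4

4


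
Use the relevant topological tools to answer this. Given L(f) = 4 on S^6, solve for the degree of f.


L(f) = 1 + (-1)^6 deg(f) on S^6.
4 = 1 + (-1)^6 * deg(f)
(-1)^6 * deg(f) = 3
deg(f) = 3

3


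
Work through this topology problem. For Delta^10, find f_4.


Delta^10 has 10+1 vertices. A 4-face is a choice of 4+1 vertices.
f_4 = C(10+1, 4+1) = C(11,5) = 462

462


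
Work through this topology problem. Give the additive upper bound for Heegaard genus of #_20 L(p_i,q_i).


Heegaard genus satisfies g(A#B) <= g(A) + g(B).
Each lens space has g = 1.
Upper bound: 20 * 1 = 20

20


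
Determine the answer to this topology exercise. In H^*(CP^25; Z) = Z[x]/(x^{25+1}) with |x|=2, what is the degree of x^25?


|x| = 2 in H^*(CP^n).
|x^25| = 25 * |x| = 25 * 2 = 50

50


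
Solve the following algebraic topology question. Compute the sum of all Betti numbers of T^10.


b_k(T^10) = C(10,k), so the sum over k is sum_k C(10,k) = 2^10.
Total = 2^10 = 1024

1024


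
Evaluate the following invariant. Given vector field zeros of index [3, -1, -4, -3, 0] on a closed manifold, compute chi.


Poincare-Hopf: chi(M) = sum of indices of zeros.
chi = (3) + (-1) + (-4) + (-3) + (0) = -5

-5


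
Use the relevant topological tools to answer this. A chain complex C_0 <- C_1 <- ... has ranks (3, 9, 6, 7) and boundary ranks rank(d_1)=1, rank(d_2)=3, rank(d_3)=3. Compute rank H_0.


rank H_k = rank(ker d_k) - rank(im d_{k+1}).
rank(ker d_0) = rank(C_0) - rank(d_0) = 3 - 0 = 3.
rank(im d_{0+1}) = 1.
rank H_0 = 3 - 1 = 2

2


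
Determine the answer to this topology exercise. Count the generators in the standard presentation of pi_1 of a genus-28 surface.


Standard presentation: pi_1(Sigma_g) = <a_1,b_1,...,a_g,b_g | [a_1,b_1]...[a_g,b_g] = 1>.
Number of generators = 2g = 2*28 = 56

56


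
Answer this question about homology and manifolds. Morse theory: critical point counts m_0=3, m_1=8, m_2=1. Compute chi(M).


Morse theory: chi(M) = sum_k (-1)^k m_k where m_k = #(index-k critical points).
= (3) + (-8) + (1) = -4

-4


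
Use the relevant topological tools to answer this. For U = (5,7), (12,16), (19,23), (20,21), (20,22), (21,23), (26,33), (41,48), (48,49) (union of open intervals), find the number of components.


Sort and merge overlapping open intervals.
Merged: (5,7), (12,16), (19,23), (26,33), (41,48), (48,49).
Number of components = 6

6


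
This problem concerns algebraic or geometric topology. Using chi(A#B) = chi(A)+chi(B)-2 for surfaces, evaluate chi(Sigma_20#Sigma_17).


chi(Sigma_20) = 2 - 2*20 = -38
chi(Sigma_17) = 2 - 2*17 = -32
For surfaces: chi(A#B) = chi(A) + chi(B) - 2.
chi = -38 + -32 - 2 = -72

-72


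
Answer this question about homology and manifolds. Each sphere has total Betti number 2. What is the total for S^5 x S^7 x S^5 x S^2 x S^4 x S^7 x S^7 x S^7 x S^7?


Total Betti number is multiplicative under products.
Each S^d (d>=1) has total Betti number 2.
There are 9 sphere factors.
Total = 2^9 = 512

512


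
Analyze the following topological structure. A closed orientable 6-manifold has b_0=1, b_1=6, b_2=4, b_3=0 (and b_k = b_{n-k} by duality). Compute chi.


By Poincare duality b_k = b_{6-k}, so full Betti numbers: b_0=1, b_1=6, b_2=4, b_3=0, b_4=4, b_5=6, b_6=1.
chi = sum (-1)^k b_k = -2

-2


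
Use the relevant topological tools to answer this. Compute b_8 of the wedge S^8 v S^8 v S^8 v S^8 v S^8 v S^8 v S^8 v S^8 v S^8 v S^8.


For a wedge of spheres, H_k (k>0) is free on one generator per sphere of dimension k.
Spheres of dimension 8: count = 10.
b_8 = 10

10


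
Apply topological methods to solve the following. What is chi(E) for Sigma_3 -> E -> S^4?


chi(S^4) = 2 (n even), chi(Sigma_3) = 2 - 2*3 = -4.
chi(E) = 2 * (-4) = -8

-8


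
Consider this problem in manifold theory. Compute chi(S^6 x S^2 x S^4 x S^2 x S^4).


chi is multiplicative: chi(X x Y) = chi(X) chi(Y).
Each even-dim sphere has chi = 2. There are 5 factors.
chi = 2^5 = 32

32


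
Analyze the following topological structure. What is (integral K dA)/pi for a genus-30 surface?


Gauss-Bonnet: integral K dA = 2*pi*chi(M).
chi(Sigma_30) = 2 - 2*30 = -58.
(integral K dA)/pi = 2*chi = 2*(-58) = -116

-116


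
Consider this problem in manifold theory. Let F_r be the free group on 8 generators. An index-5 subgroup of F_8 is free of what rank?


Nielsen-Schreier: an index-n subgroup of F_r is free of rank 1 + n(r-1).
Equivalently: chi(cover) = n*chi(base); chi(vee_r S^1) = 1 - 8 = -7.
chi(E) = 5*(-7) = -35; rank = 1 - chi(E) = 1 - (-35) = 36.
rank = 1 + 5*(8-1) = 1 + 35 = 36

36


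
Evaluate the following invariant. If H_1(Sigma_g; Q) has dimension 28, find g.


For a closed orientable surface: b_1 = 2g.
28 = 2g
g = 28 / 2 = 14

14


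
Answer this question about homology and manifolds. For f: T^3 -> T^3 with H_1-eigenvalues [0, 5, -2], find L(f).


For a torus self-map: L(f) = det(I - A) where A acts on H_1.
L(f) = (1-0) * (1-5) * (1--2) = 1 * -4 * 3 = -12

-12


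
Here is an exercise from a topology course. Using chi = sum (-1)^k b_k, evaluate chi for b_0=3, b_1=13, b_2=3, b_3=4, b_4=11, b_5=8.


chi = sum_k (-1)^k b_k.
= (3) + (-13) + (3) + (-4) + (11) + (-8)
= -8

-8


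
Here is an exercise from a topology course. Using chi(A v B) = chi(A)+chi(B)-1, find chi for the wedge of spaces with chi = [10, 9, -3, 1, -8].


chi(A v B) = chi(A) + chi(B) - 1 (one point identified).
For 5 spaces: chi = (sum chi_i) - (5 - 1).
sum = 9; chi = 9 - 4 = 5

5


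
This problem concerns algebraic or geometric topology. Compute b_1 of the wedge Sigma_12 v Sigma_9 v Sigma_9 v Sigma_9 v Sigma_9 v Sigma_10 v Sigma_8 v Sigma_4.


For a wedge X v Y: reduced H_k(X v Y) = H_k(X) + H_k(Y).
Each Sigma_g contributes b_1 = 2g.
b_1 = 24 + 18 + 18 + 18 + 18 + 20 + 16 + 8 = 140

140


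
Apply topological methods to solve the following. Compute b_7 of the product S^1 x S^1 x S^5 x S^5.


Each S^d has Poincare polynomial 1 + t^d.
The product S^1 x S^1 x S^5 x S^5 has Poincare polynomial prod(1+t^d_i).
Expanding: b_0=1, b_1=2, b_2=1, b_5=2, b_6=4, b_7=2, b_10=1, b_11=2, b_12=1.
b_7 = 2

2


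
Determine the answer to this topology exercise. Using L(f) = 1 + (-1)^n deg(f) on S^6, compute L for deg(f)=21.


On S^6: L(f) = tr(f_0*) + (-1)^6 tr(f_6*) = 1 + (-1)^6 * deg(f).
L(f) = 1 + (-1)^6 * 21 = 1 + 21 = 22

22


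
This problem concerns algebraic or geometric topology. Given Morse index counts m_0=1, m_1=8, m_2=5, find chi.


Morse theory: chi(M) = sum_k (-1)^k m_k where m_k = #(index-k critical points).
= (1) + (-8) + (5) = -2

-2


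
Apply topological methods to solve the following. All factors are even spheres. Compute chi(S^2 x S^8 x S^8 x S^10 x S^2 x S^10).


chi is multiplicative: chi(X x Y) = chi(X) chi(Y).
Each even-dim sphere has chi = 2. There are 6 factors.
chi = 2^6 = 64

64


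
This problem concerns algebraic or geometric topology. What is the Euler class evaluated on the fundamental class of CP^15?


For any closed oriented manifold, <e(TM),[M]> = chi(M).
chi(CP^15) = 15+1 = 16

16


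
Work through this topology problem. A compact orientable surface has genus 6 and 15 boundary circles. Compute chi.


For a compact orientable surface with genus g and b boundary components: chi = 2 - 2g - b.
chi = 2 - 2*6 - 15 = 2 - 12 - 15 = -25

-25


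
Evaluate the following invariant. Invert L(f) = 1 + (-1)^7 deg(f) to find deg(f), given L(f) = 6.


L(f) = 1 + (-1)^7 deg(f) on S^7.
6 = 1 + (-1)^7 * deg(f)
(-1)^7 * deg(f) = 5
deg(f) = -5

-5


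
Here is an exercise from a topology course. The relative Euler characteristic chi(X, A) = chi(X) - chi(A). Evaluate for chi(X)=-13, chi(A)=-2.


Relative Euler characteristic: chi(X, A) = chi(X) - chi(A).
= -13 - (-2) = -11

-11


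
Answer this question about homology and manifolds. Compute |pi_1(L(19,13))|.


pi_1(L(p,q)) = Z/pZ for any q coprime to p.
|pi_1(L(19,13))| = 19

19


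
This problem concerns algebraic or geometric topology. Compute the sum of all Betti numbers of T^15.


b_k(T^15) = C(15,k), so the sum over k is sum_k C(15,k) = 2^15.
Total = 2^15 = 32768

32768


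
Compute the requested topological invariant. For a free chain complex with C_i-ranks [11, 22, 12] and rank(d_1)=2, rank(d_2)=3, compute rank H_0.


rank H_k = rank(ker d_k) - rank(im d_{k+1}).
rank(ker d_0) = rank(C_0) - rank(d_0) = 11 - 0 = 11.
rank(im d_{0+1}) = 2.
rank H_0 = 11 - 2 = 9

9


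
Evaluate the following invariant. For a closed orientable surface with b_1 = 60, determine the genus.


For a closed orientable surface: b_1 = 2g.
60 = 2g
g = 60 / 2 = 30

30


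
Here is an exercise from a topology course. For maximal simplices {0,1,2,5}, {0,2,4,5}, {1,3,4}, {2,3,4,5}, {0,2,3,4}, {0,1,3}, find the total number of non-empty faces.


Each maximal simplex on m vertices has 2^m - 1 nonempty faces.
Take the union (dedupe shared faces).
Total distinct faces = 39

39


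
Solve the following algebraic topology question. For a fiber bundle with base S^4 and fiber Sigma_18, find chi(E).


chi(S^4) = 2 (n even), chi(Sigma_18) = 2 - 2*18 = -34.
chi(E) = 2 * (-34) = -68

-68


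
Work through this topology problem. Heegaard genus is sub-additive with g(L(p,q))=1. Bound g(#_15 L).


Heegaard genus satisfies g(A#B) <= g(A) + g(B).
Each lens space has g = 1.
Upper bound: 15 * 1 = 15

15


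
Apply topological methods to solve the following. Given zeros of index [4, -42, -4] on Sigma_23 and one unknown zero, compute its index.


Poincare-Hopf: sum of indices = chi(M).
chi(Sigma_23) = 2 - 2*23 = -44.
Sum of known indices = -42.
x = chi - (sum known) = -44 - (-42) = -2

-2


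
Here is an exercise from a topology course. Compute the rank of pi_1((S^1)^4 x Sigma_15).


pi_1(A x B) = pi_1(A) x pi_1(B); rank of abelianization = b_1.
b_1(T^4) = 4, b_1(Sigma_15) = 2*15 = 30.
b_1(product) = 4 + 30 = 34

34


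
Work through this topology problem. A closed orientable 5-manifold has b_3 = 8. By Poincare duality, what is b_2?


Poincare duality for closed orientable n-manifolds: b_k = b_{n-k}.
Here n = 5, so b_2 = b_3 = 8

8


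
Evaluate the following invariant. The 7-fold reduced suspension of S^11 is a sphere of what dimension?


Each suspension raises dimension by 1: Sigma S^n = S^{n+1}.
Sigma^7 S^11 = S^{11+7} = S^18

18


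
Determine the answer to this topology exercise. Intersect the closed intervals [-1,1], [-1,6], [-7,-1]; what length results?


Intersection = [max(a_i), min(b_i)] = [-1, -1].
Length = -1 - -1 = 0

0


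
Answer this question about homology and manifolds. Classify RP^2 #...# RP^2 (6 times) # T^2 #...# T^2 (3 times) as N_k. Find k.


Since a >= 1, the sum is non-orientable; each T^2 can be replaced by RP^2 # RP^2 (since T^2#RP^2 = 3RP^2).
Total crosscaps k = 6 + 2*3 = 12.
Check via chi: chi = 6*1 + 3*0 - (6+3-1)*2 = -10 = 2 - k = -10. Consistent.

12


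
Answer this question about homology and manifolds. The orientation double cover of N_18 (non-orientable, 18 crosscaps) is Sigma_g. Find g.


chi(N_18) = 2 - 18 = -16.
Double cover: chi(Sigma_g) = 2 * chi(N_18) = 2*(-16) = -32.
2 - 2g = -32, so g = (2 - (-32))/2 = 34/2 = 17

17


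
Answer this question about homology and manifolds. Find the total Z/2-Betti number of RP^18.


H^k(RP^18; Z/2) = Z/2 for each 0 <= k <= 18.
Total dimension = 18 + 1 = 19

19


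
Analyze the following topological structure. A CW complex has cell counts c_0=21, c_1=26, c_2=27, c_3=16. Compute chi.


chi = sum_k (-1)^k c_k.
= (-1)^0*21 + (-1)^1*26 + (-1)^2*27 + (-1)^3*16
= (21) + (-26) + (27) + (-16)
= 6

6


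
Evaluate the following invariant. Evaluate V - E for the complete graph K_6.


K_6: V = 6, E = C(6,2) = 15.
chi = V - E = 6 - 15 = -9

-9


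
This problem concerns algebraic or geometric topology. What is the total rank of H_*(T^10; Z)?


b_k(T^10) = C(10,k), so the sum over k is sum_k C(10,k) = 2^10.
Total = 2^10 = 1024

1024


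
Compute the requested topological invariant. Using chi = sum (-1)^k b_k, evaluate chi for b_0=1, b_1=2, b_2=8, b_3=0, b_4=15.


chi = sum_k (-1)^k b_k.
= (1) + (-2) + (8) + (0) + (15)
= 22

22


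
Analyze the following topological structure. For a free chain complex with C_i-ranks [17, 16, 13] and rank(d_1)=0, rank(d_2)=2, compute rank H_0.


rank H_k = rank(ker d_k) - rank(im d_{k+1}).
rank(ker d_0) = rank(C_0) - rank(d_0) = 17 - 0 = 17.
rank(im d_{0+1}) = 0.
rank H_0 = 17 - 0 = 17

17


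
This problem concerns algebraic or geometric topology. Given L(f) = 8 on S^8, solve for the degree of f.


L(f) = 1 + (-1)^8 deg(f) on S^8.
8 = 1 + (-1)^8 * deg(f)
(-1)^8 * deg(f) = 7
deg(f) = 7

7


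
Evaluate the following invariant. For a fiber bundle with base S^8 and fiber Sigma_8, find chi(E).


chi(S^8) = 2 (n even), chi(Sigma_8) = 2 - 2*8 = -14.
chi(E) = 2 * (-14) = -28

-28


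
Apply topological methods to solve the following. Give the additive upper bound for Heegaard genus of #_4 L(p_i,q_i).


Heegaard genus satisfies g(A#B) <= g(A) + g(B).
Each lens space has g = 1.
Upper bound: 4 * 1 = 4

4


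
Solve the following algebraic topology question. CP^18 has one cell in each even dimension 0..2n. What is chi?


CP^18 has one cell in each even dimension 0, 2, ..., 2*18 (18+1 cells total).
All cells are even-dimensional, so chi = number of cells.
chi = 18 + 1 = 19

19


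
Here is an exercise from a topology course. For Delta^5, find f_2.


Delta^5 has 5+1 vertices. A 2-face is a choice of 2+1 vertices.
f_2 = C(5+1, 2+1) = C(6,3) = 20

20


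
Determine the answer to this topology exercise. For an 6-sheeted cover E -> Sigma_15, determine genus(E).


For an n-sheeted cover: chi(E) = n * chi(B).
chi(Sigma_15) = 2 - 2*15 = -28.
chi(E) = 6 * (-28) = -168.
genus(E) = (2 - chi(E))/2 = (2 - (-168))/2 = 170/2 = 85

85


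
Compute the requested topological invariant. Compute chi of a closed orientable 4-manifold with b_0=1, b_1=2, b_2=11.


By Poincare duality b_k = b_{4-k}, so full Betti numbers: b_0=1, b_1=2, b_2=11, b_3=2, b_4=1.
chi = sum (-1)^k b_k = 9

9


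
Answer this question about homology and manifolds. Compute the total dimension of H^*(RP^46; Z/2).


H^k(RP^46; Z/2) = Z/2 for each 0 <= k <= 46.
Total dimension = 46 + 1 = 47

47


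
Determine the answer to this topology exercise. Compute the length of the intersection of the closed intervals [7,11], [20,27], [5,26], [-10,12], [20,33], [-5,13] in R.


Intersection = [max(a_i), min(b_i)] = [20, 11].
Since 20 > 11, the intersection is empty.
Length = 0

0


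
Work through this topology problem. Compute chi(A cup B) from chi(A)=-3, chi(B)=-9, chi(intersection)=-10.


chi(A cup B) = chi(A) + chi(B) - chi(A cap B)
= -3 + (-9) - (-10)
= -2

-2


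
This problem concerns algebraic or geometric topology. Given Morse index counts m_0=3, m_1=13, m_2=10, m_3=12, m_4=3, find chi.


Morse theory: chi(M) = sum_k (-1)^k m_k where m_k = #(index-k critical points).
= (3) + (-13) + (10) + (-12) + (3) = -9

-9


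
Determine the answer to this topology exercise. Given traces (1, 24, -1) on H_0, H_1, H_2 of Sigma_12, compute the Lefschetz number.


L(f) = tr(f_0*) - tr(f_1*) + tr(f_2*).
= 1 - (24) + (-1)
= -24

-24


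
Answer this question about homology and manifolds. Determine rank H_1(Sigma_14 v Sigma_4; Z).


For a wedge: H_1(A v B) = H_1(A) + H_1(B).
b_1(Sigma_14) = 28, b_1(Sigma_4) = 8.
b_1 = 28 + 8 = 36

36


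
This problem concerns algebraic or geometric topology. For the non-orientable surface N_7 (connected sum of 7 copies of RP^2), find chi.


For a non-orientable closed surface with k crosscaps: chi = 2 - k.
Here k = 7.
chi = 2 - 7 = -5

-5


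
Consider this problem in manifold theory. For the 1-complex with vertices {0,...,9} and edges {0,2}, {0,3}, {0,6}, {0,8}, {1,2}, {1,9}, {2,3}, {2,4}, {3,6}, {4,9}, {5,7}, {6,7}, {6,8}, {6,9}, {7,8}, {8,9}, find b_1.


b_1 = E - V + (number of components).
E = 16, V = 10, components = 1.
b_1 = 16 - 10 + 1 = 7

7


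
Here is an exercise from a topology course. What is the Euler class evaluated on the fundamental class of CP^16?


For any closed oriented manifold, <e(TM),[M]> = chi(M).
chi(CP^16) = 16+1 = 17

17


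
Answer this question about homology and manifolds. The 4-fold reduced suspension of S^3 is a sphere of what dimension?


Each suspension raises dimension by 1: Sigma S^n = S^{n+1}.
Sigma^4 S^3 = S^{3+4} = S^7

7


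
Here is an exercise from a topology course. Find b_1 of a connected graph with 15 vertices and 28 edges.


For a connected graph: rank(pi_1) = b_1 = E - V + 1 = 1 - chi.
chi = V - E = 15 - 28 = -13.
rank = 1 - (-13) = 28 - 15 + 1 = 14

14


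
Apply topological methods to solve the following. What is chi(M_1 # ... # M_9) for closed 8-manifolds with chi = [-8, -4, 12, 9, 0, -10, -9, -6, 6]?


For n-manifolds: chi(A#B) = chi(A) + chi(B) - chi(S^8).
chi(S^8) = 1 + (-1)^8 = 2.
chi(#) = (sum chi_i) - (9-1)*chi(S^8) = -10 - 8*2 = -26

-26


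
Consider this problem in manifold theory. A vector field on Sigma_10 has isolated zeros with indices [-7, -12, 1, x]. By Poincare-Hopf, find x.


Poincare-Hopf: sum of indices = chi(M).
chi(Sigma_10) = 2 - 2*10 = -18.
Sum of known indices = -18.
x = chi - (sum known) = -18 - (-18) = 0

0


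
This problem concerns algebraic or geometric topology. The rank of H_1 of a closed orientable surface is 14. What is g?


For a closed orientable surface: b_1 = 2g.
14 = 2g
g = 14 / 2 = 7

7


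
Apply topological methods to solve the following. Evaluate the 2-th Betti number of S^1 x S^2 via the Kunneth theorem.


Each S^d has Poincare polynomial 1 + t^d.
The product S^1 x S^2 has Poincare polynomial prod(1+t^d_i).
Expanding: b_0=1, b_1=1, b_2=1, b_3=1.
b_2 = 1

1


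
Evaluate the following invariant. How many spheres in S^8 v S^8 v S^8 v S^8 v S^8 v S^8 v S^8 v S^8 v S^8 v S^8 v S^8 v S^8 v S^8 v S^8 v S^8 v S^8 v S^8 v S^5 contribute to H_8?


For a wedge of spheres, H_k (k>0) is free on one generator per sphere of dimension k.
Spheres of dimension 8: count = 17.
b_8 = 17

17


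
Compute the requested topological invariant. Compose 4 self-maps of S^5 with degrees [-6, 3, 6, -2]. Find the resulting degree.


Degree is multiplicative: deg(composition) = product of degrees.
= (-6) * (3) * (6) * (-2) = 216

216


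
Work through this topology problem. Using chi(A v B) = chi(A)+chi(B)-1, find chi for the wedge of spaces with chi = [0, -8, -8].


chi(A v B) = chi(A) + chi(B) - 1 (one point identified).
For 3 spaces: chi = (sum chi_i) - (3 - 1).
sum = -16; chi = -16 - 2 = -18

-18


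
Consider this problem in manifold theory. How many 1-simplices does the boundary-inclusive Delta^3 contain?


Delta^3 has 3+1 vertices. A 1-face is a choice of 1+1 vertices.
f_1 = C(3+1, 1+1) = C(4,2) = 6

6


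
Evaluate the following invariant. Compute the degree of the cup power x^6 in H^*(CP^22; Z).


|x| = 2 in H^*(CP^n).
|x^6| = 6 * |x| = 6 * 2 = 12

12


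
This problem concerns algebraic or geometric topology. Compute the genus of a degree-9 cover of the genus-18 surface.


For an n-sheeted cover: chi(E) = n * chi(B).
chi(Sigma_18) = 2 - 2*18 = -34.
chi(E) = 9 * (-34) = -306.
genus(E) = (2 - chi(E))/2 = (2 - (-306))/2 = 308/2 = 154

154


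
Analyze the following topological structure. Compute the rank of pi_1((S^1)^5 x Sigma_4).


pi_1(A x B) = pi_1(A) x pi_1(B); rank of abelianization = b_1.
b_1(T^5) = 5, b_1(Sigma_4) = 2*4 = 8.
b_1(product) = 5 + 8 = 13

13


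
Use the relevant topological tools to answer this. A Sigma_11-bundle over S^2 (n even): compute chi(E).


chi(S^2) = 2 (n even), chi(Sigma_11) = 2 - 2*11 = -20.
chi(E) = 2 * (-20) = -40

-40


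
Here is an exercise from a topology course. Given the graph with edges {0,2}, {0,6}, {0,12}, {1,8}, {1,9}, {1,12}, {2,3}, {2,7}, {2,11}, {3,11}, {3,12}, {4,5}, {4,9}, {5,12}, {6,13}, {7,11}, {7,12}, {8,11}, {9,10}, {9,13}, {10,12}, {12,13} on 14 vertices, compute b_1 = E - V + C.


b_1 = E - V + (number of components).
E = 22, V = 14, components = 1.
b_1 = 22 - 14 + 1 = 9

9


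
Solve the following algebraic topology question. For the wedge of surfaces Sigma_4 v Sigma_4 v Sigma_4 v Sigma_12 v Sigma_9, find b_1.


For a wedge X v Y: reduced H_k(X v Y) = H_k(X) + H_k(Y).
Each Sigma_g contributes b_1 = 2g.
b_1 = 8 + 8 + 8 + 24 + 18 = 66

66


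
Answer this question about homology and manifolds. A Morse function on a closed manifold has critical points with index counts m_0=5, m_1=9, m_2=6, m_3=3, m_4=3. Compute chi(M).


Morse theory: chi(M) = sum_k (-1)^k m_k where m_k = #(index-k critical points).
= (5) + (-9) + (6) + (-3) + (3) = 2

2


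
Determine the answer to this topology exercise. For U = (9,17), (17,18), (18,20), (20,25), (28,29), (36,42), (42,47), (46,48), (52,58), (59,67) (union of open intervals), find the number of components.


Sort and merge overlapping open intervals.
Merged: (9,17), (17,18), (18,20), (20,25), (28,29), (36,42), (42,48), (52,58), (59,67).
Number of components = 9

9


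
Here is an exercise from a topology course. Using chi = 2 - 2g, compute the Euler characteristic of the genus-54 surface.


For a closed orientable surface of genus g: chi = 2 - 2g.
Here g = 54.
chi = 2 - 2*54 = 2 - 108 = -106

-106


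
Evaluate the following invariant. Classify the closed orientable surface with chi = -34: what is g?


chi = 2 - 2g for closed orientable surfaces.
-34 = 2 - 2g
2g = 2 - (-34) = 36
g = 18

18


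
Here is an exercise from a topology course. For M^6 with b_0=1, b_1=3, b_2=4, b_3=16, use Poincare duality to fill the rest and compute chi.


By Poincare duality b_k = b_{6-k}, so full Betti numbers: b_0=1, b_1=3, b_2=4, b_3=16, b_4=4, b_5=3, b_6=1.
chi = sum (-1)^k b_k = -12

-12


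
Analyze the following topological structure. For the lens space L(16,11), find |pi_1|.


pi_1(L(p,q)) = Z/pZ for any q coprime to p.
|pi_1(L(16,11))| = 16

16


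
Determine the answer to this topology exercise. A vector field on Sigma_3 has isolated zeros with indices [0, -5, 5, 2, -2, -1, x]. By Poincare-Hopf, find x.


Poincare-Hopf: sum of indices = chi(M).
chi(Sigma_3) = 2 - 2*3 = -4.
Sum of known indices = -1.
x = chi - (sum known) = -4 - (-1) = -3

-3


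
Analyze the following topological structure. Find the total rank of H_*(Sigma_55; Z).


For Sigma_55: b_0 = 1, b_1 = 2g = 110, b_2 = 1.
Total = 1 + 110 + 1 = 112

112


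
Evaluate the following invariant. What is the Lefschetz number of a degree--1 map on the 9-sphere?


On S^9: L(f) = tr(f_0*) + (-1)^9 tr(f_9*) = 1 + (-1)^9 * deg(f).
L(f) = 1 + (-1)^9 * -1 = 1 + 1 = 2

2


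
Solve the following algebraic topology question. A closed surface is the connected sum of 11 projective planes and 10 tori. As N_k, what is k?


Since a >= 1, the sum is non-orientable; each T^2 can be replaced by RP^2 # RP^2 (since T^2#RP^2 = 3RP^2).
Total crosscaps k = 11 + 2*10 = 31.
Check via chi: chi = 11*1 + 10*0 - (11+10-1)*2 = -29 = 2 - k = -29. Consistent.

31


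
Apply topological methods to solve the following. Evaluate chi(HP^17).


HP^17 has one cell in each dimension 0, 4, ..., 4*17 (17+1 cells, all even-dim).
chi = 17 + 1 = 18

18


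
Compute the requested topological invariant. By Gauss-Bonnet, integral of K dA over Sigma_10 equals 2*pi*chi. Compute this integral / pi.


Gauss-Bonnet: integral K dA = 2*pi*chi(M).
chi(Sigma_10) = 2 - 2*10 = -18.
(integral K dA)/pi = 2*chi = 2*(-18) = -36

-36


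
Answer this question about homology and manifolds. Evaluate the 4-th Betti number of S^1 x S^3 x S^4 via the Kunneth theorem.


Each S^d has Poincare polynomial 1 + t^d.
The product S^1 x S^3 x S^4 has Poincare polynomial prod(1+t^d_i).
Expanding: b_0=1, b_1=1, b_3=1, b_4=2, b_5=1, b_7=1, b_8=1.
b_4 = 2

2


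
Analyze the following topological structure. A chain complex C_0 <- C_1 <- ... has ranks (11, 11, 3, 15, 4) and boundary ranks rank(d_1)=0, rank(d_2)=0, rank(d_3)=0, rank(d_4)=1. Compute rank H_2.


rank H_k = rank(ker d_k) - rank(im d_{k+1}).
rank(ker d_2) = rank(C_2) - rank(d_2) = 3 - 0 = 3.
rank(im d_{2+1}) = 0.
rank H_2 = 3 - 0 = 3

3


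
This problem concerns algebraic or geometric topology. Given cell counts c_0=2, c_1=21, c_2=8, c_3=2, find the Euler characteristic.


chi = sum_k (-1)^k c_k.
= (-1)^0*2 + (-1)^1*21 + (-1)^2*8 + (-1)^3*2
= (2) + (-21) + (8) + (-2)
= -13

-13


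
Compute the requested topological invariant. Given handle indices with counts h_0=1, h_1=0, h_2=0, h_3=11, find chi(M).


Handles of index k contribute (-1)^k to chi (same as CW cells).
chi = (1) + (0) + (0) + (-11) = -10

-10


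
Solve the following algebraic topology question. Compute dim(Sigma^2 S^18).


Each suspension raises dimension by 1: Sigma S^n = S^{n+1}.
Sigma^2 S^18 = S^{18+2} = S^20

20


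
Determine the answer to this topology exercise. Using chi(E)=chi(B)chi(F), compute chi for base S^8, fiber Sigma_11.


chi(S^8) = 2 (n even), chi(Sigma_11) = 2 - 2*11 = -20.
chi(E) = 2 * (-20) = -40

-40


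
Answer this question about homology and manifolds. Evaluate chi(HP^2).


HP^2 has one cell in each dimension 0, 4, ..., 4*2 (2+1 cells, all even-dim).
chi = 2 + 1 = 3

3


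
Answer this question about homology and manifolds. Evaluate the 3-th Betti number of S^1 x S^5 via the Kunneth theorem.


Each S^d has Poincare polynomial 1 + t^d.
The product S^1 x S^5 has Poincare polynomial prod(1+t^d_i).
Expanding: b_0=1, b_1=1, b_5=1, b_6=1.
b_3 = 0

0


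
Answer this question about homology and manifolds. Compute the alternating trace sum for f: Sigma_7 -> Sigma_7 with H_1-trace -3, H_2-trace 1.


L(f) = tr(f_0*) - tr(f_1*) + tr(f_2*).
= 1 - (-3) + (1)
= 5

5


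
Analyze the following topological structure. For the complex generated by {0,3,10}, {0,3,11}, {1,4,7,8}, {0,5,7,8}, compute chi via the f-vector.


Enumerate all faces; f-vector: f_0=9, f_1=16, f_2=10, f_3=2.
chi = sum (-1)^k f_k = 1

1


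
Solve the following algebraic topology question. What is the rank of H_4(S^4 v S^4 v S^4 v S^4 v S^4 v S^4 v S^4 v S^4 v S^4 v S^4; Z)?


For a wedge of spheres, H_k (k>0) is free on one generator per sphere of dimension k.
Spheres of dimension 4: count = 10.
b_4 = 10

10


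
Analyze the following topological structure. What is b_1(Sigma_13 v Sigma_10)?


For a wedge: H_1(A v B) = H_1(A) + H_1(B).
b_1(Sigma_13) = 26, b_1(Sigma_10) = 20.
b_1 = 26 + 20 = 46

46


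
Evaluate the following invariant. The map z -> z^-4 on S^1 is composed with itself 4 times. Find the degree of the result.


deg(f) = -4. Degree is multiplicative: deg(f^4) = (deg f)^4.
deg(f^4) = (-4)^4 = 256

256


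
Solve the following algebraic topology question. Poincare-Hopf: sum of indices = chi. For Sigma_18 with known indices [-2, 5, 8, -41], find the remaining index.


Poincare-Hopf: sum of indices = chi(M).
chi(Sigma_18) = 2 - 2*18 = -34.
Sum of known indices = -30.
x = chi - (sum known) = -34 - (-30) = -4

-4


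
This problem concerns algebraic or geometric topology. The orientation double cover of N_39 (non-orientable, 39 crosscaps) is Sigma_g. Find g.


chi(N_39) = 2 - 39 = -37.
Double cover: chi(Sigma_g) = 2 * chi(N_39) = 2*(-37) = -74.
2 - 2g = -74, so g = (2 - (-74))/2 = 76/2 = 38

38


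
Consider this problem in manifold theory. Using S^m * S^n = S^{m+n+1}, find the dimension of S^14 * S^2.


Join of spheres: S^m * S^n = S^{m+n+1}.
dim = 14 + 2 + 1 = 17

17


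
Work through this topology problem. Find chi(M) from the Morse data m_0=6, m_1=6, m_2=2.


Morse theory: chi(M) = sum_k (-1)^k m_k where m_k = #(index-k critical points).
= (6) + (-6) + (2) = 2

2


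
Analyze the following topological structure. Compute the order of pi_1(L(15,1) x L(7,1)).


pi_1(X x Y) = pi_1(X) x pi_1(Y).
pi_1(L(15,1)) = Z/15, pi_1(L(7,1)) = Z/7.
|Z/15 x Z/7| = 15 * 7 = 105

105


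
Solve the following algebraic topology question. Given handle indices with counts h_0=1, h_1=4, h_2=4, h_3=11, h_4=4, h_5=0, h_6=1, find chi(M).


Handles of index k contribute (-1)^k to chi (same as CW cells).
chi = (1) + (-4) + (4) + (-11) + (4) + (0) + (1) = -5

-5


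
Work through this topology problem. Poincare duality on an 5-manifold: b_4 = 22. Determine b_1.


Poincare duality for closed orientable n-manifolds: b_k = b_{n-k}.
Here n = 5, so b_1 = b_4 = 22

22


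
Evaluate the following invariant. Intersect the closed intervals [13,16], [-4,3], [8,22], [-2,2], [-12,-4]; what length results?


Intersection = [max(a_i), min(b_i)] = [13, -4].
Since 13 > -4, the intersection is empty.
Length = 0

0


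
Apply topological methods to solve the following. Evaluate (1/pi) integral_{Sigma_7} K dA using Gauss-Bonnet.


Gauss-Bonnet: integral K dA = 2*pi*chi(M).
chi(Sigma_7) = 2 - 2*7 = -12.
(integral K dA)/pi = 2*chi = 2*(-12) = -24

-24


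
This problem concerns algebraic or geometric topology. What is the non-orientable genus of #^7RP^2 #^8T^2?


Since a >= 1, the sum is non-orientable; each T^2 can be replaced by RP^2 # RP^2 (since T^2#RP^2 = 3RP^2).
Total crosscaps k = 7 + 2*8 = 23.
Check via chi: chi = 7*1 + 8*0 - (7+8-1)*2 = -21 = 2 - k = -21. Consistent.

23


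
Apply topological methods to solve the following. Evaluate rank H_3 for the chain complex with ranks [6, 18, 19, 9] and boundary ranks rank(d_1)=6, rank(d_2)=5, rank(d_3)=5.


rank H_k = rank(ker d_k) - rank(im d_{k+1}).
rank(ker d_3) = rank(C_3) - rank(d_3) = 9 - 5 = 4.
rank(im d_{3+1}) = 0.
rank H_3 = 4 - 0 = 4

4
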